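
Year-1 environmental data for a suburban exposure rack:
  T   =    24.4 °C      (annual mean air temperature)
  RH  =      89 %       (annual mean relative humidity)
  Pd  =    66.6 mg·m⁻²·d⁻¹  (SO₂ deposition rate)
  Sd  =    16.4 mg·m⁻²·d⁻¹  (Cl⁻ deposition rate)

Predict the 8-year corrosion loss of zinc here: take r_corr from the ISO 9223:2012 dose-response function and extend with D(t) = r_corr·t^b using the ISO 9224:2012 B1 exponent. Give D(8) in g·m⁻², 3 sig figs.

D(8) = 122 g·m⁻²

zinc: f(T) = -0.071·(T−10) [T>10 °C] = -1.0224
  sulphur-dioxide contribution → 1.766 μm/a
  chloride contribution → 1.398 μm/a
  ⇒ r_corr(zinc) = 3.163 μm/a
Long-term exponent b (ISO 9224 Table 2, B1) = 0.813
  D(8) = 3.163 × 8^0.813 = 3.163 × 5.423 = 17.15 μm
  Mass loss = 17.15 μm × 7.14 g/cm³ = 122.5 g·m⁻²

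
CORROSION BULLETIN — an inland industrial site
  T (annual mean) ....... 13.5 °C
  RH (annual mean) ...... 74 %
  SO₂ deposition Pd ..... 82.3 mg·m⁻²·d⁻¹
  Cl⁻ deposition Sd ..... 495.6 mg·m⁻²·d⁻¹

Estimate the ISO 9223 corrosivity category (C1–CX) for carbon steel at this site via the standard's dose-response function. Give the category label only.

carbon steel: temperature factor f = -0.054·(3.5) = -0.1890
  sulphur-dioxide contribution → 63.78 μm/a
  chloride contribution → 94.33 μm/a
  ⇒ r_corr(carbon steel) = 158.1 μm/a
ISO 9223 Table 2 (carbon steel): 80 < 158 ≤ 200 μm/a ⇒ C5

C5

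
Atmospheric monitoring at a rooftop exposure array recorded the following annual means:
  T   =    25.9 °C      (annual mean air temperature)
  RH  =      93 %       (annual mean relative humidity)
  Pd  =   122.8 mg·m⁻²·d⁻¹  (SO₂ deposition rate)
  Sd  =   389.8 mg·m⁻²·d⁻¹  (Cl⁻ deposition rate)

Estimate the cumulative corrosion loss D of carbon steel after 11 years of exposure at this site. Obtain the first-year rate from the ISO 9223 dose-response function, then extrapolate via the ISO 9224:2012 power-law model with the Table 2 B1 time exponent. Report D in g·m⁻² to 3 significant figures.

carbon steel: temperature factor f = -0.054·(15.9) = -0.8586
  sulphur-dioxide contribution → 58.78 μm/a
  chloride contribution → 249.9 μm/a
  ⇒ r_corr(carbon steel) = 308.6 μm/a
Long-term exponent b (ISO 9224 Table 2, B1) = 0.523
  D(11) = 308.6 × 11^0.523 = 308.6 × 3.505 = 1082 μm
  Mass loss = 1082 μm × 7.85 g/cm³ = 8491 g·m⁻²

D(11) = 8.49e+03 g·m⁻²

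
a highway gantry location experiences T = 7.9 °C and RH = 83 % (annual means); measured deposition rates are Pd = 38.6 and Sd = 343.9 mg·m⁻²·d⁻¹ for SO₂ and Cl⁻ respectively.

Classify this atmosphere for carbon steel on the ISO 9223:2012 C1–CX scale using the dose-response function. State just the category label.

carbon steel: T≤10 °C ⇒ hinge +0.150·(7.9−10) = -0.3150
  sulphur-dioxide contribution → 45.41 μm/a
  chloride contribution → 80.9 μm/a
  ⇒ r_corr(carbon steel) = 126.3 μm/a
ISO 9223 Table 2 (carbon steel): 80 < 126 ≤ 200 μm/a ⇒ C5

C5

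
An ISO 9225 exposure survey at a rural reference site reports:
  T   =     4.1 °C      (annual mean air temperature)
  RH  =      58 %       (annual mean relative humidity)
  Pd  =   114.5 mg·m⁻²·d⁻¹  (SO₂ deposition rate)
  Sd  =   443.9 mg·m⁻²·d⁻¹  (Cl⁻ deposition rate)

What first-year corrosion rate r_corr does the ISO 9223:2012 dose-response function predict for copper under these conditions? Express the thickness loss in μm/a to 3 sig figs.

copper: T≤10 °C ⇒ hinge +0.126·(4.1−10) = -0.7434
  Pd branch = 0.0053·Pd^0.26·e^(0.059·RH+f) = 0.2648 μm/a
  Sd branch = 0.01025·Sd^0.27·e^(0.036·RH+0.049·T) = 0.5243 μm/a
  r_corr = 0.2648 + 0.5243 = 0.789 μm/a

r_corr = 0.789 μm/a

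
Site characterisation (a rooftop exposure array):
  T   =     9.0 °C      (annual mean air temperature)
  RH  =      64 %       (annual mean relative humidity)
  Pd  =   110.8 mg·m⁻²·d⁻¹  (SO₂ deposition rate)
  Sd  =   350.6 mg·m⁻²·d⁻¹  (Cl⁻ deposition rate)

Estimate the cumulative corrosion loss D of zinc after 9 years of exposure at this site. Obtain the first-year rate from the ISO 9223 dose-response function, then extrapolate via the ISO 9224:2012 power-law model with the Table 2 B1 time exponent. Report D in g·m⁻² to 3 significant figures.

zinc: T≤10 °C ⇒ hinge +0.038·(9.0−10) = -0.0380
  sulphur-dioxide contribution → 1.872 μm/a
  chloride contribution → 1.771 μm/a
  total first-year rate 3.643 μm/a
Power-law: D(9) = r_corr · 9^0.813
  D(9) = 3.643 × 9^0.813 = 3.643 × 5.968 = 21.74 μm
  Mass loss = 21.74 μm × 7.14 g/cm³ = 155.2 g·m⁻²

D(9) = 155 g·m⁻²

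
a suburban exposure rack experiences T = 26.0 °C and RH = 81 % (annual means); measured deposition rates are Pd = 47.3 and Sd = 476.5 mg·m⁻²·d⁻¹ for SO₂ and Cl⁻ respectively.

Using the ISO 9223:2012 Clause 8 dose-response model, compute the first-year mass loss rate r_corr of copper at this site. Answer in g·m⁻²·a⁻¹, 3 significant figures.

copper: T>10 °C ⇒ hinge -0.080·(26.0−10) = -1.2800
  SO₂ term: 0.0053·47.3^0.26·exp(0.059·81-1.2800) = 0.4779
  Cl⁻ term: 0.01025·476.5^0.27·exp(0.036·81+0.049·26.0) = 3.577
  sum: 0.4779 + 3.577 → r_corr = 4.055 μm/a
Convert to mass loss: 4.055 μm/a × 8.96 g/cm³ = 36.33 g·m⁻²·a⁻¹

r_corr = 36.3 g·m⁻²·a⁻¹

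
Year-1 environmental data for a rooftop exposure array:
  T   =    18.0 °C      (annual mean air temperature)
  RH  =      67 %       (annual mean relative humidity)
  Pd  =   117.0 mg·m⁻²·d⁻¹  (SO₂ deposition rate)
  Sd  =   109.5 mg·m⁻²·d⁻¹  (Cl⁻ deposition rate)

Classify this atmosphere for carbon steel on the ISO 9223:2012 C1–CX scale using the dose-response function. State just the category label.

C5

carbon steel: temperature factor f = -0.054·(8.0) = -0.4320
  Pd branch = 1.77·Pd^0.52·e^(0.02·RH+f) = 52.21 μm/a
  Cl⁻ term: 0.102·109.5^0.62·exp(0.033·67+0.04·18.0) = 35.15
  sum: 52.21 + 35.15 → r_corr = 87.36 μm/a
Category bounds: 80…200 μm/a bracket r_corr ⇒ C5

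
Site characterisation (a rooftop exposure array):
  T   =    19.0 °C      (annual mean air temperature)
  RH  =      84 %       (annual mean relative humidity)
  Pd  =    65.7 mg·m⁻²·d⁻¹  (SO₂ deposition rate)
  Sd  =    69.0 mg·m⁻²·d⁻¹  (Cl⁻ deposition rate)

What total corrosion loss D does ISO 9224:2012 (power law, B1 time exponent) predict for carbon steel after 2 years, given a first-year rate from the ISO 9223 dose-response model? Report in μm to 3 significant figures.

D(2) = 143 μm

carbon steel: temperature factor f = -0.054·(9.0) = -0.4860
  sulphur-dioxide contribution → 51.48 μm/a
  chloride contribution → 48.15 μm/a
  ⇒ r_corr(carbon steel) = 99.63 μm/a
Power-law: D(2) = r_corr · 2^0.523
  D(2) = 99.63 × 2^0.523 = 99.63 × 1.437 = 143.2 μm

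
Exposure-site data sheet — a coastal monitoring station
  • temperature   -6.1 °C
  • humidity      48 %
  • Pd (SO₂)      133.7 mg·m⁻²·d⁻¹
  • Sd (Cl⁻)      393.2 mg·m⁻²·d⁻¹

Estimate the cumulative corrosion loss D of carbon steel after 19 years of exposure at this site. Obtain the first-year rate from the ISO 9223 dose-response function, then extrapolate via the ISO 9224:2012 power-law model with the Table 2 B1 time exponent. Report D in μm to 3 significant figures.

carbon steel: temperature factor f = +0.150·(-16.1) = -2.4150
  sulphur-dioxide contribution → 5.268 μm/a
  chloride contribution → 15.82 μm/a
  total first-year rate 21.09 μm/a
Power-law: D(19) = r_corr · 19^0.523
  D(19) = 21.09 × 19^0.523 = 21.09 × 4.664 = 98.36 μm

D(19) = 98.4 μm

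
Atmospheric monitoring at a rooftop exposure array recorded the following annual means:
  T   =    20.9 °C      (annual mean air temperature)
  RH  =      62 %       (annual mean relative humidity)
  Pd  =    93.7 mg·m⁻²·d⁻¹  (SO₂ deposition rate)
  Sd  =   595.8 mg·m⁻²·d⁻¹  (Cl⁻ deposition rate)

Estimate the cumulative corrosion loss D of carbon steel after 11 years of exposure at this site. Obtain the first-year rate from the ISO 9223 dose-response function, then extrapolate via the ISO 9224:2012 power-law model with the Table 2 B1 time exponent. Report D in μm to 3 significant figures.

carbon steel: temperature factor f = -0.054·(10.9) = -0.5886
  sulphur-dioxide contribution → 35.99 μm/a
  chloride contribution → 95.68 μm/a
  total first-year rate 131.7 μm/a
ISO 9224: D(t) = r_corr · t^b with b = 0.523 (carbon steel, B1)
  D(11) = 131.7 × 11^0.523 = 131.7 × 3.505 = 461.4 μm

D(11) = 461 μm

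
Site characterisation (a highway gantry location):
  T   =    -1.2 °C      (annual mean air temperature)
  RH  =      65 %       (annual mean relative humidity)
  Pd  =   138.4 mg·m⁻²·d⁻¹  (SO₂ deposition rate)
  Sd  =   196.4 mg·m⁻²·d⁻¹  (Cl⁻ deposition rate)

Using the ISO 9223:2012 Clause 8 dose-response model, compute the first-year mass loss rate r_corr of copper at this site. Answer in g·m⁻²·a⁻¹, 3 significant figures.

r_corr = 5.67 g·m⁻²·a⁻¹

copper: T≤10 °C ⇒ hinge +0.126·(-1.2−10) = -1.4112
  Pd branch = 0.0053·Pd^0.26·e^(0.059·RH+f) = 0.2156 μm/a
  Cl⁻ term: 0.01025·196.4^0.27·exp(0.036·65+0.049·-1.2) = 0.4174
  r_corr = 0.2156 + 0.4174 = 0.633 μm/a
Convert to mass loss: 0.633 μm/a × 8.96 g/cm³ = 5.672 g·m⁻²·a⁻¹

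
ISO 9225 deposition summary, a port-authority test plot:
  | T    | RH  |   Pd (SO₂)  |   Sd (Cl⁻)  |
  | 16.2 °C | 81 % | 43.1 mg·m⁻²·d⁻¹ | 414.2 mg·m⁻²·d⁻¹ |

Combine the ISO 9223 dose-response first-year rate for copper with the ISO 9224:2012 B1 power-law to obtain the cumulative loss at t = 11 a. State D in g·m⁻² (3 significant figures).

copper: temperature factor f = -0.080·(6.2) = -0.4960
  Pd branch = 0.0053·Pd^0.26·e^(0.059·RH+f) = 1.022 μm/a
  Sd branch = 0.01025·Sd^0.27·e^(0.036·RH+0.049·T) = 2.131 μm/a
  sum: 1.022 + 2.131 → r_corr = 3.152 μm/a
ISO 9224: D(t) = r_corr · t^b with b = 0.667 (copper, B1)
  D(11) = 3.152 × 11^0.667 = 3.152 × 4.95 = 15.6 μm
  Mass loss = 15.6 μm × 8.96 g/cm³ = 139.8 g·m⁻²

D(11) = 140 g·m⁻²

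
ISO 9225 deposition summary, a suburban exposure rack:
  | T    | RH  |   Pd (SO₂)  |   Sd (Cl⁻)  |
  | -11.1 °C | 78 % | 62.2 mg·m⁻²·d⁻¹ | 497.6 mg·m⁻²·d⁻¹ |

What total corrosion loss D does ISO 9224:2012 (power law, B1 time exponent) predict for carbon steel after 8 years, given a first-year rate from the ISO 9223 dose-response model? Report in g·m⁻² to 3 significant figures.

carbon steel: T≤10 °C ⇒ hinge +0.150·(-11.1−10) = -3.1650
  sulphur-dioxide contribution → 3.046 μm/a
  chloride contribution → 40.34 μm/a
  ⇒ r_corr(carbon steel) = 43.38 μm/a
Long-term exponent b (ISO 9224 Table 2, B1) = 0.523
  D(8) = 43.38 × 8^0.523 = 43.38 × 2.967 = 128.7 μm
  Mass loss = 128.7 μm × 7.85 g/cm³ = 1010 g·m⁻²

D(8) = 1.01e+03 g·m⁻²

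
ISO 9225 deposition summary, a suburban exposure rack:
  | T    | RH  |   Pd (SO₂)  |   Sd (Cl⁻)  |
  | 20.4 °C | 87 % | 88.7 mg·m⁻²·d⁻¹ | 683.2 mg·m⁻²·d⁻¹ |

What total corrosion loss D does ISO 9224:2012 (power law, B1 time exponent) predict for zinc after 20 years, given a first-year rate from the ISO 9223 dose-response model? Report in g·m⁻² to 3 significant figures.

zinc: T>10 °C ⇒ hinge -0.071·(20.4−10) = -0.7384
  SO₂ term: 0.0129·88.7^0.44·exp(0.046·87-0.7384) = 2.427
  Cl⁻ term: 0.0175·683.2^0.57·exp(0.008·87+0.085·20.4) = 8.205
  r_corr = 2.427 + 8.205 = 10.63 μm/a
ISO 9224: D(t) = r_corr · t^b with b = 0.813 (zinc, B1)
  D(20) = 10.63 × 20^0.813 = 10.63 × 11.42 = 121.4 μm
  Mass loss = 121.4 μm × 7.14 g/cm³ = 867 g·m⁻²

D(20) = 867 g·m⁻²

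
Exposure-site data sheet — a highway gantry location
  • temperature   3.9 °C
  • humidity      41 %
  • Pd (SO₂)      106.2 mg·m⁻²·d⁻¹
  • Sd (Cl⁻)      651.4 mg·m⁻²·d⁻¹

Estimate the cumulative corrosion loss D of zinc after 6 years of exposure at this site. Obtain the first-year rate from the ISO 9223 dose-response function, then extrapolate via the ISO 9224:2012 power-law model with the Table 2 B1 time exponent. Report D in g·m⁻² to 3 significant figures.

zinc: T≤10 °C ⇒ hinge +0.038·(3.9−10) = -0.2318
  sulphur-dioxide contribution → 0.5254 μm/a
  chloride contribution → 1.359 μm/a
  total first-year rate 1.885 μm/a
Power-law: D(6) = r_corr · 6^0.813
  D(6) = 1.885 × 6^0.813 = 1.885 × 4.292 = 8.089 μm
  Mass loss = 8.089 μm × 7.14 g/cm³ = 57.76 g·m⁻²

D(6) = 57.8 g·m⁻²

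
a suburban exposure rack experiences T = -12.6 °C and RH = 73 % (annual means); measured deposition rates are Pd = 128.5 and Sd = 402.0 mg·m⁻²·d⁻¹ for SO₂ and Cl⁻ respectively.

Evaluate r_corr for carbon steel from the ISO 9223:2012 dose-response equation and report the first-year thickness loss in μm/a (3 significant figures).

carbon steel: temperature factor f = +0.150·(-22.6) = -3.3900
  sulphur-dioxide contribution → 3.209 μm/a
  chloride contribution → 28.22 μm/a
  ⇒ r_corr(carbon steel) = 31.43 μm/a

r_corr = 31.4 μm/a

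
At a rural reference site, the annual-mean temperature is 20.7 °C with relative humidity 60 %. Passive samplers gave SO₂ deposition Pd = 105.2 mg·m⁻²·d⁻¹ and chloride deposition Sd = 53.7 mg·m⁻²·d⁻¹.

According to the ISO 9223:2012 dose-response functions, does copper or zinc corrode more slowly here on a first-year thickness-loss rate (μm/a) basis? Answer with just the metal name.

copper: f(T) = -0.080·(T−10) [T>10 °C] = -0.8560
  Pd branch = 0.0053·Pd^0.26·e^(0.059·RH+f) = 0.2604 μm/a
  Cl⁻ term: 0.01025·53.7^0.27·exp(0.036·60+0.049·20.7) = 0.7185
  r_corr = 0.2604 + 0.7185 = 0.9789 μm/a
zinc: f(T) = -0.071·(T−10) [T>10 °C] = -0.7597
  SO₂ term: 0.0129·105.2^0.44·exp(0.046·60-0.7597) = 0.7396
  Cl⁻ term: 0.0175·53.7^0.57·exp(0.008·60+0.085·20.7) = 1.591
  r_corr = 0.7396 + 1.591 = 2.331 μm/a
Ordering by μm/a: zinc (2.33) > copper (0.979)

copper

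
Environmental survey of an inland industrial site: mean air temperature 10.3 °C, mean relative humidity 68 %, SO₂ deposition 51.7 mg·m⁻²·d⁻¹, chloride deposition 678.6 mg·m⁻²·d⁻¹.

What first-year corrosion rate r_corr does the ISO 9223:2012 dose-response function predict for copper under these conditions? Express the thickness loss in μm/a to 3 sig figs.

copper: T>10 °C ⇒ hinge -0.080·(10.3−10) = -0.0240
  SO₂ term: 0.0053·51.7^0.26·exp(0.059·68-0.0240) = 0.7975
  Sd branch = 0.01025·Sd^0.27·e^(0.036·RH+0.049·T) = 1.142 μm/a
  sum: 0.7975 + 1.142 → r_corr = 1.939 μm/a

r_corr = 1.94 μm/a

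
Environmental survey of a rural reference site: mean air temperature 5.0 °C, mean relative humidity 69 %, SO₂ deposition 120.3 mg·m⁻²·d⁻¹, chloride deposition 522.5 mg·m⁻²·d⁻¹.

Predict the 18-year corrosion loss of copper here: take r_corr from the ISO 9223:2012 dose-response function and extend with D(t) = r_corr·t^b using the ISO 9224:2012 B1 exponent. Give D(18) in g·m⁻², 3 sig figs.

copper: T≤10 °C ⇒ hinge +0.126·(5.0−10) = -0.6300
  Pd branch = 0.0053·Pd^0.26·e^(0.059·RH+f) = 0.5748 μm/a
  Sd branch = 0.01025·Sd^0.27·e^(0.036·RH+0.049·T) = 0.8507 μm/a
  sum: 0.5748 + 0.8507 → r_corr = 1.426 μm/a
Power-law: D(18) = r_corr · 18^0.667
  D(18) = 1.426 × 18^0.667 = 1.426 × 6.875 = 9.801 μm
  Mass loss = 9.801 μm × 8.96 g/cm³ = 87.81 g·m⁻²

D(18) = 87.8 g·m⁻²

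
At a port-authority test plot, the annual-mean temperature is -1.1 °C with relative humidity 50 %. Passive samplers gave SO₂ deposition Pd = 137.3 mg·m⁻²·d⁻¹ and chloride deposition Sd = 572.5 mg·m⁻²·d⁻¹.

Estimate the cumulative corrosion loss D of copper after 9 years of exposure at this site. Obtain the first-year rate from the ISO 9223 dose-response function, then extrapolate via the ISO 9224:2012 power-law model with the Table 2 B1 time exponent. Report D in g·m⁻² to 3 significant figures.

copper: T≤10 °C ⇒ hinge +0.126·(-1.1−10) = -1.3986
  SO₂ term: 0.0053·137.3^0.26·exp(0.059·50-1.3986) = 0.08992
  Sd branch = 0.01025·Sd^0.27·e^(0.036·RH+0.049·T) = 0.3263 μm/a
  sum: 0.08992 + 0.3263 → r_corr = 0.4162 μm/a
Long-term exponent b (ISO 9224 Table 2, B1) = 0.667
  D(9) = 0.4162 × 9^0.667 = 0.4162 × 4.33 = 1.802 μm
  Mass loss = 1.802 μm × 8.96 g/cm³ = 16.15 g·m⁻²

D(9) = 16.1 g·m⁻²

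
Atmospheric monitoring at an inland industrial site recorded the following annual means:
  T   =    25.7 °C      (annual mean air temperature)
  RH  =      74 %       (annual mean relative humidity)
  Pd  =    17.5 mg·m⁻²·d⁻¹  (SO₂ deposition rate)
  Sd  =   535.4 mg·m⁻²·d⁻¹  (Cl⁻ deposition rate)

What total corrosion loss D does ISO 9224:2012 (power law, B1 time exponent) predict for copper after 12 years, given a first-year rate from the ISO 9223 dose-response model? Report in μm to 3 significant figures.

D(12) = 16.1 μm

copper: T>10 °C ⇒ hinge -0.080·(25.7−10) = -1.2560
  Pd branch = 0.0053·Pd^0.26·e^(0.059·RH+f) = 0.2501 μm/a
  Cl⁻ term: 0.01025·535.4^0.27·exp(0.036·74+0.049·25.7) = 2.827
  sum: 0.2501 + 2.827 → r_corr = 3.077 μm/a
Power-law: D(12) = r_corr · 12^0.667
  D(12) = 3.077 × 12^0.667 = 3.077 × 5.246 = 16.14 μm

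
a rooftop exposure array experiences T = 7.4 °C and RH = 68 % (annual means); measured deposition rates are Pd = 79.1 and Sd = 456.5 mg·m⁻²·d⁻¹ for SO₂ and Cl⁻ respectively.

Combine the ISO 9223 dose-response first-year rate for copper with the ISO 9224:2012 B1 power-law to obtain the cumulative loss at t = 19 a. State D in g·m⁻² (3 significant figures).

copper: T≤10 °C ⇒ hinge +0.126·(7.4−10) = -0.3276
  sulphur-dioxide contribution → 0.6575 μm/a
  chloride contribution → 0.89 μm/a
  total first-year rate 1.548 μm/a
Power-law: D(19) = r_corr · 19^0.667
  D(19) = 1.548 × 19^0.667 = 1.548 × 7.127 = 11.03 μm
  Mass loss = 11.03 μm × 8.96 g/cm³ = 98.83 g·m⁻²

D(19) = 98.8 g·m⁻²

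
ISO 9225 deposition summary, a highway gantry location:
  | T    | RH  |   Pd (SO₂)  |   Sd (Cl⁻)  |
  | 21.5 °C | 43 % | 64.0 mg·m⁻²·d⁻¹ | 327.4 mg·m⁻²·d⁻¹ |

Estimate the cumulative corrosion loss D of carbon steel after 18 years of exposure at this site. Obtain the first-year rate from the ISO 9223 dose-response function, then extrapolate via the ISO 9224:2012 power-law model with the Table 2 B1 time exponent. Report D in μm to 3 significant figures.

carbon steel: temperature factor f = -0.054·(11.5) = -0.6210
  SO₂ term: 1.77·64.0^0.52·exp(0.02·43-0.6210) = 19.54
  Cl⁻ term: 0.102·327.4^0.62·exp(0.033·43+0.04·21.5) = 36.12
  r_corr = 19.54 + 36.12 = 55.66 μm/a
Long-term exponent b (ISO 9224 Table 2, B1) = 0.523
  D(18) = 55.66 × 18^0.523 = 55.66 × 4.534 = 252.4 μm

D(18) = 252 μm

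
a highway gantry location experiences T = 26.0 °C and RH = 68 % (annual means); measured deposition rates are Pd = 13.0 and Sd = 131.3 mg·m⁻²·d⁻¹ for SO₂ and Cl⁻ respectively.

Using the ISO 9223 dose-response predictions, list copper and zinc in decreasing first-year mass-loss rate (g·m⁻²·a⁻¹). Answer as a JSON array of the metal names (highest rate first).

copper: T>10 °C ⇒ hinge -0.080·(26.0−10) = -1.2800
  SO₂ term: 0.0053·13.0^0.26·exp(0.059·68-1.2800) = 0.1586
  Sd branch = 0.01025·Sd^0.27·e^(0.036·RH+0.049·T) = 1.582 μm/a
  sum: 0.1586 + 1.582 → r_corr = 1.74 μm/a
  mass loss = 1.74 μm/a × 8.96 g/cm³ = 15.59 g·m⁻²·a⁻¹
zinc: T>10 °C ⇒ hinge -0.071·(26.0−10) = -1.1360
  Pd branch = 0.0129·Pd^0.44·e^(0.046·RH+f) = 0.2923 μm/a
  Cl⁻ term: 0.0175·131.3^0.57·exp(0.008·68+0.085·26.0) = 4.431
  sum: 0.2923 + 4.431 → r_corr = 4.723 μm/a
  mass loss = 4.723 μm/a × 7.14 g/cm³ = 33.72 g·m⁻²·a⁻¹
Ordering by g·m⁻²·a⁻¹: zinc (33.7) > copper (15.6)

["zinc", "copper"]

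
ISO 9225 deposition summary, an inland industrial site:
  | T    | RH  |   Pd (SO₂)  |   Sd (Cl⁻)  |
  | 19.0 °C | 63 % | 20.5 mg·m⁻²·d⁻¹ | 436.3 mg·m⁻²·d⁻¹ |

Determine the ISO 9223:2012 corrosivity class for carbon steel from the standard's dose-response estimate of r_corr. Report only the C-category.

C5

carbon steel: temperature factor f = -0.054·(9.0) = -0.4860
  sulphur-dioxide contribution → 18.46 μm/a
  chloride contribution → 75.55 μm/a
  total first-year rate 94.01 μm/a
94 μm/a falls in (80, 200] for carbon steel → category C5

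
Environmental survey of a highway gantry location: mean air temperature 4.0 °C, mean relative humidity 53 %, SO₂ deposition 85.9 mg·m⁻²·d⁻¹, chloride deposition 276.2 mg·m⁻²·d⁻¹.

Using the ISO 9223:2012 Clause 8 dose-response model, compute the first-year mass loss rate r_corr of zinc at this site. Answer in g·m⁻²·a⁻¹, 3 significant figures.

r_corr = 12.6 g·m⁻²·a⁻¹

zinc: f(T) = +0.038·(T−10) [T≤10 °C] = -0.2280
  SO₂ term: 0.0129·85.9^0.44·exp(0.046·53-0.2280) = 0.8343
  Sd branch = 0.0175·Sd^0.57·e^(0.008·RH+0.085·T) = 0.9254 μm/a
  r_corr = 0.8343 + 0.9254 = 1.76 μm/a
Convert to mass loss: 1.76 μm/a × 7.14 g/cm³ = 12.56 g·m⁻²·a⁻¹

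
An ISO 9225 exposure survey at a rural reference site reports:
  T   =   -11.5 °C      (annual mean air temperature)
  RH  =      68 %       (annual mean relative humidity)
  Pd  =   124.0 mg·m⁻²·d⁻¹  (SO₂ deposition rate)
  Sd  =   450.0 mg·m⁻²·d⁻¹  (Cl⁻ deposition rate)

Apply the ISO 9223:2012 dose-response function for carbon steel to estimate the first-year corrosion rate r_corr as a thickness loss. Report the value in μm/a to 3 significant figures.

r_corr = 30.2 μm/a

carbon steel: temperature factor f = +0.150·(-21.5) = -3.2250
  SO₂ term: 1.77·124.0^0.52·exp(0.02·68-3.2250) = 3.362
  Sd branch = 0.102·Sd^0.62·e^(0.033·RH+0.04·T) = 26.81 μm/a
  r_corr = 3.362 + 26.81 = 30.18 μm/a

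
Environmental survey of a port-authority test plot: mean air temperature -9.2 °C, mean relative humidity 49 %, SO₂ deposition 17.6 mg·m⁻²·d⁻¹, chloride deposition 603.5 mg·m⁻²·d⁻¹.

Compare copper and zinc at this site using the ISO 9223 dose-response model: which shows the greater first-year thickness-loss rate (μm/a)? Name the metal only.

copper: temperature factor f = +0.126·(-19.2) = -2.4192
  sulphur-dioxide contribution → 0.01791 μm/a
  chloride contribution → 0.2147 μm/a
  ⇒ r_corr(copper) = 0.2326 μm/a
zinc: f(T) = +0.038·(T−10) [T≤10 °C] = -0.7296
  sulphur-dioxide contribution → 0.2092 μm/a
  chloride contribution → 0.4557 μm/a
  total first-year rate 0.6649 μm/a
Ordering by μm/a: zinc (0.665) > copper (0.233)

zinc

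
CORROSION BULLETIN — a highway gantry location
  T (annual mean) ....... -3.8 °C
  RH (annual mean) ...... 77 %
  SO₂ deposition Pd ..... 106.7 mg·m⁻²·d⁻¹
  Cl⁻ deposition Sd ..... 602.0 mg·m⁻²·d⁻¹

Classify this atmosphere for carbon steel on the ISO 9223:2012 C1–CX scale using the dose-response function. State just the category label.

carbon steel: temperature factor f = +0.150·(-13.8) = -2.0700
  sulphur-dioxide contribution → 11.82 μm/a
  chloride contribution → 58.81 μm/a
  total first-year rate 70.63 μm/a
ISO 9223 Table 2 (carbon steel): 50 < 70.6 ≤ 80 μm/a ⇒ C4

C4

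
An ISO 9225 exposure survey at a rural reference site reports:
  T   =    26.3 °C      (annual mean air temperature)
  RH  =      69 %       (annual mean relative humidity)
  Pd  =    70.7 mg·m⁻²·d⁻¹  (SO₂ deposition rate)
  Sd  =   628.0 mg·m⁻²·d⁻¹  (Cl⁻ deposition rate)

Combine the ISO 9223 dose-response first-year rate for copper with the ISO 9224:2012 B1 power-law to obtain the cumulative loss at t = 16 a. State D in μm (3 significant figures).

D(16) = 17.8 μm

copper: T>10 °C ⇒ hinge -0.080·(26.3−10) = -1.3040
  sulphur-dioxide contribution → 0.2552 μm/a
  chloride contribution → 2.539 μm/a
  total first-year rate 2.794 μm/a
ISO 9224: D(t) = r_corr · t^b with b = 0.667 (copper, B1)
  D(16) = 2.794 × 16^0.667 = 2.794 × 6.355 = 17.76 μm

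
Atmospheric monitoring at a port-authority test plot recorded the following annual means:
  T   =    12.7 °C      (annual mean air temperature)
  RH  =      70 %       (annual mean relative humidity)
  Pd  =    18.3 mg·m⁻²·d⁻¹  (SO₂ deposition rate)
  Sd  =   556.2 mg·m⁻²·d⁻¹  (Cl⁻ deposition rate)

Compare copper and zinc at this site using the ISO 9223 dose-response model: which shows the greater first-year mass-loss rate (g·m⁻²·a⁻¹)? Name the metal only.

copper: T>10 °C ⇒ hinge -0.080·(12.7−10) = -0.2160
  Pd branch = 0.0053·Pd^0.26·e^(0.059·RH+f) = 0.5654 μm/a
  Cl⁻ term: 0.01025·556.2^0.27·exp(0.036·70+0.049·12.7) = 1.308
  sum: 0.5654 + 1.308 → r_corr = 1.873 μm/a
  mass loss = 1.873 μm/a × 8.96 g/cm³ = 16.79 g·m⁻²·a⁻¹
zinc: temperature factor f = -0.071·(2.7) = -0.1917
  SO₂ term: 0.0129·18.3^0.44·exp(0.046·70-0.1917) = 0.9577
  Sd branch = 0.0175·Sd^0.57·e^(0.008·RH+0.085·T) = 3.31 μm/a
  r_corr = 0.9577 + 3.31 = 4.268 μm/a
  mass loss = 4.268 μm/a × 7.14 g/cm³ = 30.47 g·m⁻²·a⁻¹
Ordering by g·m⁻²·a⁻¹: zinc (30.5) > copper (16.8)

zinc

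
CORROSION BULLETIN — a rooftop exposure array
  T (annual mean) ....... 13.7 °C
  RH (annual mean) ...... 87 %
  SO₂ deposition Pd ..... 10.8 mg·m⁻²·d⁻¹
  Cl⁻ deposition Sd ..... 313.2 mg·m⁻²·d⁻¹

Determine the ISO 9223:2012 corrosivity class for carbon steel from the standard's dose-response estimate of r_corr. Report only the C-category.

C5

carbon steel: temperature factor f = -0.054·(3.7) = -0.1998
  sulphur-dioxide contribution → 28.46 μm/a
  chloride contribution → 109.9 μm/a
  total first-year rate 138.3 μm/a
138 μm/a falls in (80, 200] for carbon steel → category C5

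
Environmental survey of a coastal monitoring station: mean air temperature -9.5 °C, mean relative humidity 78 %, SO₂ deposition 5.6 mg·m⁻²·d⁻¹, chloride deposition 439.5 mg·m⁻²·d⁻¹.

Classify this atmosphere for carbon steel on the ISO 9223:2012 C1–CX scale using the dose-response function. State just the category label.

carbon steel: f(T) = +0.150·(T−10) [T≤10 °C] = -2.9250
  SO₂ term: 1.77·5.6^0.52·exp(0.02·78-2.9250) = 1.107
  Sd branch = 0.102·Sd^0.62·e^(0.033·RH+0.04·T) = 39.82 μm/a
  r_corr = 1.107 + 39.82 = 40.92 μm/a
ISO 9223 Table 2 (carbon steel): 25 < 40.9 ≤ 50 μm/a ⇒ C3

C3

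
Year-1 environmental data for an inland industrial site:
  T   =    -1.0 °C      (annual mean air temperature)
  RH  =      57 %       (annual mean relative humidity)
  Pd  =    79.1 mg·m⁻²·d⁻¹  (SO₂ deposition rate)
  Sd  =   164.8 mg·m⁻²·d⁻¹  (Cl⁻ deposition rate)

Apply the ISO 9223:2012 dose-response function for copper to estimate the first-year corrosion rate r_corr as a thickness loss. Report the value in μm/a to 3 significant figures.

r_corr = 0.421 μm/a

copper: temperature factor f = +0.126·(-11.0) = -1.3860
  SO₂ term: 0.0053·79.1^0.26·exp(0.059·57-1.3860) = 0.1192
  Cl⁻ term: 0.01025·164.8^0.27·exp(0.036·57+0.049·-1.0) = 0.3014
  sum: 0.1192 + 0.3014 → r_corr = 0.4207 μm/a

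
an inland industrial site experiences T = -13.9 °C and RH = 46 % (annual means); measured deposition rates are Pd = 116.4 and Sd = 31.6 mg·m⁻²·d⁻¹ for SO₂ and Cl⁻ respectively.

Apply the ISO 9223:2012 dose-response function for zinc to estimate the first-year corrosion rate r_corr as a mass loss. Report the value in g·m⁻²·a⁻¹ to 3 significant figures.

r_corr = 2.90 g·m⁻²·a⁻¹

zinc: temperature factor f = +0.038·(-23.9) = -0.9082
  SO₂ term: 0.0129·116.4^0.44·exp(0.046·46-0.9082) = 0.3501
  Sd branch = 0.0175·Sd^0.57·e^(0.008·RH+0.085·T) = 0.05553 μm/a
  sum: 0.3501 + 0.05553 → r_corr = 0.4056 μm/a
Convert to mass loss: 0.4056 μm/a × 7.14 g/cm³ = 2.896 g·m⁻²·a⁻¹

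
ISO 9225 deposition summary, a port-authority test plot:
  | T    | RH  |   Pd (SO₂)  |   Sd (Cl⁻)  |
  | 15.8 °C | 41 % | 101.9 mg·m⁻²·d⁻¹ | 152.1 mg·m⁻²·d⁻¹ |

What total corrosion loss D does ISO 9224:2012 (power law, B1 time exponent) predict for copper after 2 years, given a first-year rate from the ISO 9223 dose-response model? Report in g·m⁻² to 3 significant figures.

copper: T>10 °C ⇒ hinge -0.080·(15.8−10) = -0.4640
  sulphur-dioxide contribution → 0.1246 μm/a
  chloride contribution → 0.3777 μm/a
  total first-year rate 0.5023 μm/a
Power-law: D(2) = r_corr · 2^0.667
  D(2) = 0.5023 × 2^0.667 = 0.5023 × 1.588 = 0.7975 μm
  Mass loss = 0.7975 μm × 8.96 g/cm³ = 7.146 g·m⁻²

D(2) = 7.15 g·m⁻²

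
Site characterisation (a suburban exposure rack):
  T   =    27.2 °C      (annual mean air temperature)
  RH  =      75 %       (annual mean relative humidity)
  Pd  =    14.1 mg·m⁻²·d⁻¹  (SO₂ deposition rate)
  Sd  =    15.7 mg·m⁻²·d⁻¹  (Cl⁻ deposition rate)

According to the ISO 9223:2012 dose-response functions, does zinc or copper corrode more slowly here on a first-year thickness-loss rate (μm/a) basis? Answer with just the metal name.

copper

zinc: T>10 °C ⇒ hinge -0.071·(27.2−10) = -1.2212
  sulphur-dioxide contribution → 0.3839 μm/a
  chloride contribution → 1.547 μm/a
  total first-year rate 1.93 μm/a
copper: temperature factor f = -0.080·(17.2) = -1.3760
  sulphur-dioxide contribution → 0.2225 μm/a
  chloride contribution → 1.216 μm/a
  ⇒ r_corr(copper) = 1.439 μm/a
Ordering by μm/a: zinc (1.93) > copper (1.44)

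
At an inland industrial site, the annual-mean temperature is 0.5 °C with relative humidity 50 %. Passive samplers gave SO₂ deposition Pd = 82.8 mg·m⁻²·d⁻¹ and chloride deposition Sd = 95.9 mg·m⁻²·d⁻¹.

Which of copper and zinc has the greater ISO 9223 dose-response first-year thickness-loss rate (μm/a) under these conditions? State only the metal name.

zinc

copper: f(T) = +0.126·(T−10) [T≤10 °C] = -1.1970
  Pd branch = 0.0053·Pd^0.26·e^(0.059·RH+f) = 0.09645 μm/a
  Sd branch = 0.01025·Sd^0.27·e^(0.036·RH+0.049·T) = 0.2179 μm/a
  r_corr = 0.09645 + 0.2179 = 0.3143 μm/a
zinc: f(T) = +0.038·(T−10) [T≤10 °C] = -0.3610
  Pd branch = 0.0129·Pd^0.44·e^(0.046·RH+f) = 0.6261 μm/a
  Sd branch = 0.0175·Sd^0.57·e^(0.008·RH+0.085·T) = 0.3672 μm/a
  r_corr = 0.6261 + 0.3672 = 0.9932 μm/a
Ordering by μm/a: zinc (0.993) > copper (0.314)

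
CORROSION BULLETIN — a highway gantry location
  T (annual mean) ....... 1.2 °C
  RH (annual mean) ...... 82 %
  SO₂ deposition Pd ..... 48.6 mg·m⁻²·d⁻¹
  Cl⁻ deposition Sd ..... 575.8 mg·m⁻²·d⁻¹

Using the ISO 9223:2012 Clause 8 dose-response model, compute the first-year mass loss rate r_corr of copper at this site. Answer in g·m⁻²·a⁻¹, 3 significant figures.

copper: f(T) = +0.126·(T−10) [T≤10 °C] = -1.1088
  sulphur-dioxide contribution → 0.6059 μm/a
  chloride contribution → 1.158 μm/a
  ⇒ r_corr(copper) = 1.763 μm/a
Convert to mass loss: 1.763 μm/a × 8.96 g/cm³ = 15.8 g·m⁻²·a⁻¹

r_corr = 15.8 g·m⁻²·a⁻¹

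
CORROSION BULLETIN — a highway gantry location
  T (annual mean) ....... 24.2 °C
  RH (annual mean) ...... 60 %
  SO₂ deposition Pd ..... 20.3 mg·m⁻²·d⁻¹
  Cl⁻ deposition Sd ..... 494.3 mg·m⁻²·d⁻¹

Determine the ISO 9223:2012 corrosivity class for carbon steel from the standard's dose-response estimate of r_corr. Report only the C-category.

carbon steel: temperature factor f = -0.054·(14.2) = -0.7668
  sulphur-dioxide contribution → 13.06 μm/a
  chloride contribution → 91.03 μm/a
  total first-year rate 104.1 μm/a
Category bounds: 80…200 μm/a bracket r_corr ⇒ C5

C5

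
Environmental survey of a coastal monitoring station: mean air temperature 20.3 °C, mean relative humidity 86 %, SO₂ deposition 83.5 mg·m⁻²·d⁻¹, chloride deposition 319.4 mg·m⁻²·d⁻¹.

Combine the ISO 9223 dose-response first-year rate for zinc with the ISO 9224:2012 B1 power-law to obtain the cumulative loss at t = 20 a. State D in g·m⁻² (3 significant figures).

zinc: temperature factor f = -0.071·(10.3) = -0.7313
  Pd branch = 0.0129·Pd^0.44·e^(0.046·RH+f) = 2.273 μm/a
  Sd branch = 0.0175·Sd^0.57·e^(0.008·RH+0.085·T) = 5.232 μm/a
  sum: 2.273 + 5.232 → r_corr = 7.505 μm/a
ISO 9224: D(t) = r_corr · t^b with b = 0.813 (zinc, B1)
  D(20) = 7.505 × 20^0.813 = 7.505 × 11.42 = 85.72 μm
  Mass loss = 85.72 μm × 7.14 g/cm³ = 612.1 g·m⁻²

D(20) = 612 g·m⁻²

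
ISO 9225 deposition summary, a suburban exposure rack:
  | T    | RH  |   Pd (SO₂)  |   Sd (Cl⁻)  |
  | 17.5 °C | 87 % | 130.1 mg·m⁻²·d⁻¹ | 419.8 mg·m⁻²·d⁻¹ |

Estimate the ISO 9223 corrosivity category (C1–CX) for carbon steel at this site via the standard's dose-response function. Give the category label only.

CX

carbon steel: T>10 °C ⇒ hinge -0.054·(17.5−10) = -0.4050
  Pd branch = 1.77·Pd^0.52·e^(0.02·RH+f) = 84.56 μm/a
  Cl⁻ term: 0.102·419.8^0.62·exp(0.033·87+0.04·17.5) = 153.4
  r_corr = 84.56 + 153.4 = 237.9 μm/a
ISO 9223 Table 2 (carbon steel): 200 < 238 ≤ 700 μm/a ⇒ CX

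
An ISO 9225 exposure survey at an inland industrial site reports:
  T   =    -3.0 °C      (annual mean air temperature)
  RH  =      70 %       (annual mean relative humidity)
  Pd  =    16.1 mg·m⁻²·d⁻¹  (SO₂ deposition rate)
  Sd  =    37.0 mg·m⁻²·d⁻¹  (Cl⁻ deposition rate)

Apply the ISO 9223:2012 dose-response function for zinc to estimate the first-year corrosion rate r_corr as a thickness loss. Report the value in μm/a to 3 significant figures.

r_corr = 0.855 μm/a

zinc: temperature factor f = +0.038·(-13.0) = -0.4940
  SO₂ term: 0.0129·16.1^0.44·exp(0.046·70-0.4940) = 0.6691
  Sd branch = 0.0175·Sd^0.57·e^(0.008·RH+0.085·T) = 0.1859 μm/a
  sum: 0.6691 + 0.1859 → r_corr = 0.855 μm/a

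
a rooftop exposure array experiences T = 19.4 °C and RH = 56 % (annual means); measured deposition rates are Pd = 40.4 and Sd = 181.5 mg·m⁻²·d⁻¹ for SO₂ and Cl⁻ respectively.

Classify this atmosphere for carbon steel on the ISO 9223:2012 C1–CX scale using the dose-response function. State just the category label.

carbon steel: f(T) = -0.054·(T−10) [T>10 °C] = -0.5076
  sulphur-dioxide contribution → 22.35 μm/a
  chloride contribution → 35.37 μm/a
  ⇒ r_corr(carbon steel) = 57.72 μm/a
Category bounds: 50…80 μm/a bracket r_corr ⇒ C4

C4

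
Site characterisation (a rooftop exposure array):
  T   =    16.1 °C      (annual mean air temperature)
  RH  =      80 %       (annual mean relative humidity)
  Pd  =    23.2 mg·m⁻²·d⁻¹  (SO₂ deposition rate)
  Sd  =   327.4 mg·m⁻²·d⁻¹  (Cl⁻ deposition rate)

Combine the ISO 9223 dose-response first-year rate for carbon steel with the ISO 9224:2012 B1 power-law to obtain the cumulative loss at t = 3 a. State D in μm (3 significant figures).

D(3) = 233 μm

carbon steel: temperature factor f = -0.054·(6.1) = -0.3294
  SO₂ term: 1.77·23.2^0.52·exp(0.02·80-0.3294) = 32.35
  Cl⁻ term: 0.102·327.4^0.62·exp(0.033·80+0.04·16.1) = 98.67
  r_corr = 32.35 + 98.67 = 131 μm/a
Power-law: D(3) = r_corr · 3^0.523
  D(3) = 131 × 3^0.523 = 131 × 1.776 = 232.7 μm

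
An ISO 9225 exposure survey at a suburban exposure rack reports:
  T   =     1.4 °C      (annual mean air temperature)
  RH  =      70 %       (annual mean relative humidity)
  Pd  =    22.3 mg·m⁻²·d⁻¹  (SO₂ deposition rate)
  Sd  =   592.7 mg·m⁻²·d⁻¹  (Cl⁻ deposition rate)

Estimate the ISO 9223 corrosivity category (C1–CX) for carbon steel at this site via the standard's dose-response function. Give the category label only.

C4

carbon steel: f(T) = +0.150·(T−10) [T≤10 °C] = -1.2900
  sulphur-dioxide contribution → 9.928 μm/a
  chloride contribution → 56.92 μm/a
  ⇒ r_corr(carbon steel) = 66.85 μm/a
66.9 μm/a falls in (50, 80] for carbon steel → category C4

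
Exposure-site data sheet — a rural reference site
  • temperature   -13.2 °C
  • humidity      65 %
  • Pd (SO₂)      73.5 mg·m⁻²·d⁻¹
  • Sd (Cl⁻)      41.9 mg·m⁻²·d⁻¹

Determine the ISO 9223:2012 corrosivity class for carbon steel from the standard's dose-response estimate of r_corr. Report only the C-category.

C2

carbon steel: T≤10 °C ⇒ hinge +0.150·(-13.2−10) = -3.4800
  Pd branch = 1.77·Pd^0.52·e^(0.02·RH+f) = 1.869 μm/a
  Sd branch = 0.102·Sd^0.62·e^(0.033·RH+0.04·T) = 5.207 μm/a
  r_corr = 1.869 + 5.207 = 7.077 μm/a
ISO 9223 Table 2 (carbon steel): 1.3 < 7.08 ≤ 25 μm/a ⇒ C2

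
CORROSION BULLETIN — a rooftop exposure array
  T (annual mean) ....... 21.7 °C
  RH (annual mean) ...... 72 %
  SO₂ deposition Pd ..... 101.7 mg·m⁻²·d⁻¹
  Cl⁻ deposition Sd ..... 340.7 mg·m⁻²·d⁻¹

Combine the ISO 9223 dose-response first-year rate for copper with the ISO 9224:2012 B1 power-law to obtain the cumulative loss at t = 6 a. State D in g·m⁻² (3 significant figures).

D(6) = 71.0 g·m⁻²

copper: T>10 °C ⇒ hinge -0.080·(21.7−10) = -0.9360
  sulphur-dioxide contribution → 0.4837 μm/a
  chloride contribution → 1.914 μm/a
  total first-year rate 2.398 μm/a
Power-law: D(6) = r_corr · 6^0.667
  D(6) = 2.398 × 6^0.667 = 2.398 × 3.304 = 7.922 μm
  Mass loss = 7.922 μm × 8.96 g/cm³ = 70.98 g·m⁻²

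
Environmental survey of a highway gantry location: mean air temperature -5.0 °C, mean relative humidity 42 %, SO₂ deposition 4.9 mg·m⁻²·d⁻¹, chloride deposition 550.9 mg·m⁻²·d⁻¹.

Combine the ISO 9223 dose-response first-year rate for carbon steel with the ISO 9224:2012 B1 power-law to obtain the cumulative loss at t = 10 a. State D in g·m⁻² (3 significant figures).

D(10) = 463 g·m⁻²

carbon steel: temperature factor f = +0.150·(-15.0) = -2.2500
  Pd branch = 1.77·Pd^0.52·e^(0.02·RH+f) = 0.9875 μm/a
  Sd branch = 0.102·Sd^0.62·e^(0.033·RH+0.04·T) = 16.72 μm/a
  r_corr = 0.9875 + 16.72 = 17.7 μm/a
ISO 9224: D(t) = r_corr · t^b with b = 0.523 (carbon steel, B1)
  D(10) = 17.7 × 10^0.523 = 17.7 × 3.334 = 59.03 μm
  Mass loss = 59.03 μm × 7.85 g/cm³ = 463.4 g·m⁻²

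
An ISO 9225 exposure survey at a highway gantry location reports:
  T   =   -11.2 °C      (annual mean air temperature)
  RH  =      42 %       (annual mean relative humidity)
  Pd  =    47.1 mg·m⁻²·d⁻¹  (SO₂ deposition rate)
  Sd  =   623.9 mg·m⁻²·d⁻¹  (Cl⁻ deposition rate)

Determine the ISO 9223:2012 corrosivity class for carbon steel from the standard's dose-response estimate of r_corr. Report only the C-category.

C2

carbon steel: T≤10 °C ⇒ hinge +0.150·(-11.2−10) = -3.1800
  sulphur-dioxide contribution → 1.264 μm/a
  chloride contribution → 14.09 μm/a
  total first-year rate 15.35 μm/a
Category bounds: 1.3…25 μm/a bracket r_corr ⇒ C2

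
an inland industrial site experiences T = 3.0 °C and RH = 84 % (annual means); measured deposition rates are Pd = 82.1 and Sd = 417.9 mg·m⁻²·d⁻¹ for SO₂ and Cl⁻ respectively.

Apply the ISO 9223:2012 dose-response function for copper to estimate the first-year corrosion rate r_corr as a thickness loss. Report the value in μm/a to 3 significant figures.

r_corr = 2.23 μm/a

copper: temperature factor f = +0.126·(-7.0) = -0.8820
  Pd branch = 0.0053·Pd^0.26·e^(0.059·RH+f) = 0.9802 μm/a
  Sd branch = 0.01025·Sd^0.27·e^(0.036·RH+0.049·T) = 1.246 μm/a
  r_corr = 0.9802 + 1.246 = 2.226 μm/a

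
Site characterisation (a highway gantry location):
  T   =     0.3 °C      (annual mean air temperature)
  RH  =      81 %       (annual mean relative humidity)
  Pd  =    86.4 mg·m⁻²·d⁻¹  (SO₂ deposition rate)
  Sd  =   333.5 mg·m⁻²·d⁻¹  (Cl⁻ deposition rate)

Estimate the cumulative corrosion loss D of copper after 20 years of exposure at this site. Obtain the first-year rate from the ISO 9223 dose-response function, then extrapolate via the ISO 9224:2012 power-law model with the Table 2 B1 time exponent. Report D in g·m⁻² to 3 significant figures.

D(20) = 100 g·m⁻²

copper: T≤10 °C ⇒ hinge +0.126·(0.3−10) = -1.2222
  sulphur-dioxide contribution → 0.5922 μm/a
  chloride contribution → 0.922 μm/a
  total first-year rate 1.514 μm/a
Power-law: D(20) = r_corr · 20^0.667
  D(20) = 1.514 × 20^0.667 = 1.514 × 7.375 = 11.17 μm
  Mass loss = 11.17 μm × 8.96 g/cm³ = 100.1 g·m⁻²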